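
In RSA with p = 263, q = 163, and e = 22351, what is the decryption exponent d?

25207

φ(n) = (p−1)(q−1) = 262·162 = 42444.
Need d with 22351·d ≡ 1 (mod 42444). Apply the extended Euclidean algorithm:
42444 = 1*22351 + 20093
22351 = 1*20093 + 2258
20093 = 8*2258 + 2029
2258 = 1*2029 + 229
2029 = 8*229 + 197
229 = 1*197 + 32
197 = 6*32 + 5
32 = 6*5 + 2
5 = 2*2 + 1
2 = 2*1 + 0
Back-substitute:
1 = 5 − 2·2
1 = −2·32 + 13·5
1 = 13·197 − 80·32
1 = −80·229 + 93·197
1 = 93·2029 − 824·229
1 = −824·2258 + 917·2029
1 = 917·20093 − 8160·2258
1 = −8160·22351 + 9077·20093
1 = 9077·42444 − 17237·22351
So 22351·(-17237) ≡ 1 (mod 42444), hence d ≡ -17237 ≡ 25207 (mod 42444).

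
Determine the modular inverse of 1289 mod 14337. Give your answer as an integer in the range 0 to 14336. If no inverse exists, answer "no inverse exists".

1724

Extended Euclidean algorithm:
14337 = 11×1289 + 158
1289 = 8×158 + 25
158 = 6×25 + 8
25 = 3×8 + 1
8 = 8×1 + 0
gcd = 1, so the inverse exists. Back-substitute:
1 = 25 − 3·8
1 = −3·158 + 19·25
1 = 19·1289 − 155·158
1 = −155·14337 + 1724·1289
So 1289·1724 ≡ 1 (mod 14337).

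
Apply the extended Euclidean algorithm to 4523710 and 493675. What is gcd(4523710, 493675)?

Apply Euclid's algorithm to 4523710 and 493675:
4523710 = 9·493675 + 80635
493675 = 6·80635 + 9865
80635 = 8·9865 + 1715
9865 = 5·1715 + 1290
1715 = 1·1290 + 425
1290 = 3·425 + 15
425 = 28·15 + 5
15 = 3·5 + 0
gcd(4523710, 493675) = 5.
Express as a combination:
5 = 425 − 28·15
5 = −28·1290 + 85·425
5 = 85·1715 − 113·1290
5 = −113·9865 + 650·1715
5 = 650·80635 − 5313·9865
5 = −5313·493675 + 32528·80635
5 = 32528·4523710 − 298065·493675
So 5 = (32528)·4523710 + (-298065)·493675.

5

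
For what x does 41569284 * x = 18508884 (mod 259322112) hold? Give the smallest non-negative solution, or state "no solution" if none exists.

First find gcd(41569284, 259322112):
259322112 = 6·41569284 + 9906408
41569284 = 4·9906408 + 1943652
9906408 = 5·1943652 + 188148
1943652 = 10·188148 + 62172
188148 = 3·62172 + 1632
62172 = 38·1632 + 156
1632 = 10·156 + 72
156 = 2·72 + 12
72 = 6·12 + 0
gcd = 12 and 12 | 18508884, so solutions exist. Divide through by 12: 3464107x ≡ 1542407 (mod 21610176).
Now find 3464107⁻¹ mod 21610176:
21610176 = 6×3464107 + 825534
3464107 = 4×825534 + 161971
825534 = 5×161971 + 15679
161971 = 10×15679 + 5181
15679 = 3×5181 + 136
5181 = 38×136 + 13
136 = 10×13 + 6
13 = 2×6 + 1
6 = 6×1 + 0
Back-substitute:
1 = 13 − 2·6
1 = −2·136 + 21·13
1 = 21·5181 − 800·136
1 = −800·15679 + 2421·5181
1 = 2421·161971 − 25010·15679
1 = −25010·825534 + 127471·161971
1 = 127471·3464107 − 534894·825534
1 = −534894·21610176 + 3336835·3464107
So 3464107⁻¹ ≡ 3336835 (mod 21610176).
Then x ≡ 3336835·1542407 ≡ 13315157 (mod 21610176); the smallest non-negative solution is x = 13315157.

13315157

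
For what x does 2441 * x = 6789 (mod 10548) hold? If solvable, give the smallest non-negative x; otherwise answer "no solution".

10473

First find gcd(2441, 10548):
10548 = 4*2441 + 784
2441 = 3*784 + 89
784 = 8*89 + 72
89 = 1*72 + 17
72 = 4*17 + 4
17 = 4*4 + 1
4 = 4*1 + 0
gcd = 1, so a unique solution mod 10548 exists.
Back-substitute for the Bézout coefficients:
1 = 17 − 4·4
1 = −4·72 + 17·17
1 = 17·89 − 21·72
1 = −21·784 + 185·89
1 = 185·2441 − 576·784
1 = −576·10548 + 2489·2441
So 2441·(2489) ≡ 1 (mod 10548), giving 2441⁻¹ ≡ 2489.
x ≡ 2441⁻¹·6789 ≡ 2489·6789 ≡ 10473 (mod 10548).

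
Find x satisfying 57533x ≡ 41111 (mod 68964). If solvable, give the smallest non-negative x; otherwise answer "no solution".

835

First find gcd(57533, 68964):
68964 = 1×57533 + 11431
57533 = 5×11431 + 378
11431 = 30×378 + 91
378 = 4×91 + 14
91 = 6×14 + 7
14 = 2×7 + 0
gcd = 7 and 7 | 41111, so solutions exist. Divide through by 7: 8219x ≡ 5873 (mod 9852).
Now find 8219⁻¹ mod 9852:
9852 = 1×8219 + 1633
8219 = 5×1633 + 54
1633 = 30×54 + 13
54 = 4×13 + 2
13 = 6×2 + 1
2 = 2×1 + 0
Back-substitute:
1 = 13 − 6·2
1 = −6·54 + 25·13
1 = 25·1633 − 756·54
1 = −756·8219 + 3805·1633
1 = 3805·9852 − 4561·8219
So 8219·(-4561) ≡ 1 (mod 9852), i.e. 8219⁻¹ ≡ 5291.
Then x ≡ 5291·5873 ≡ 835 (mod 9852); the smallest non-negative solution is x = 835.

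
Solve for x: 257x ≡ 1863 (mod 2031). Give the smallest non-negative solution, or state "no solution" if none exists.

1896

First find gcd(257, 2031):
2031 = 7×257 + 232
257 = 1×232 + 25
232 = 9×25 + 7
25 = 3×7 + 4
7 = 1×4 + 3
4 = 1×3 + 1
3 = 3×1 + 0
gcd = 1, so a unique solution mod 2031 exists.
Back-substitute for the Bézout coefficients:
1 = 4 − 3
1 = −7 + 2·4
1 = 2·25 − 7·7
1 = −7·232 + 65·25
1 = 65·257 − 72·232
1 = −72·2031 + 569·257
So 257·(569) ≡ 1 (mod 2031), giving 257⁻¹ ≡ 569.
x ≡ 257⁻¹·1863 ≡ 569·1863 ≡ 1896 (mod 2031).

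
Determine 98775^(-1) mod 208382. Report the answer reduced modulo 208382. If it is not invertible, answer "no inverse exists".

Apply the Euclidean algorithm to 208382 and 98775:
208382 = 2·98775 + 10832
98775 = 9·10832 + 1287
10832 = 8·1287 + 536
1287 = 2·536 + 215
536 = 2·215 + 106
215 = 2·106 + 3
106 = 35·3 + 1
3 = 3·1 + 0
gcd = 1, so the inverse exists. Back-substitute:
1 = 106 − 35·3
1 = −35·215 + 71·106
1 = 71·536 − 177·215
1 = −177·1287 + 425·536
1 = 425·10832 − 3577·1287
1 = −3577·98775 + 32618·10832
1 = 32618·208382 − 68813·98775
Hence 98775⁻¹ ≡ -68813 ≡ 139569 (mod 208382).

139569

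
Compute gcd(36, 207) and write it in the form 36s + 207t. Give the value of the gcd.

9

Euclidean algorithm:
207 = 5·36 + 27
36 = 1·27 + 9
27 = 3·9 + 0
gcd(36, 207) = 9.
Express as a combination:
9 = 36 − 27
9 = −207 + 6·36
So 9 = (-1)·207 + (6)·36.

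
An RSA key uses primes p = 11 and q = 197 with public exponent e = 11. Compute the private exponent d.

φ(n) = (p−1)(q−1) = 10·196 = 1960.
Need d with 11·d ≡ 1 (mod 1960). Apply the extended Euclidean algorithm:
1960 = 178·11 + 2
11 = 5·2 + 1
2 = 2·1 + 0
Back-substitute:
1 = 11 − 5·2
1 = −5·1960 + 891·11
So 11·891 ≡ 1 (mod 1960), hence d = 891.

891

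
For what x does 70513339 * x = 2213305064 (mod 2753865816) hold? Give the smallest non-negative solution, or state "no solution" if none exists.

gcd(70513339, 2753865816):
2753865816 = 39·70513339 + 3845595
70513339 = 18·3845595 + 1292629
3845595 = 2·1292629 + 1260337
1292629 = 1·1260337 + 32292
1260337 = 39·32292 + 949
32292 = 34·949 + 26
949 = 36·26 + 13
26 = 2·13 + 0
gcd = 13, but 13 ∤ 2213305064, so the congruence has no solution.

no solution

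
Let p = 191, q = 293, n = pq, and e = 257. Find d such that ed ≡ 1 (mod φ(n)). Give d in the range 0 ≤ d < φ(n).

φ(n) = (p−1)(q−1) = 190·292 = 55480.
Need d with 257·d ≡ 1 (mod 55480). Apply the extended Euclidean algorithm:
55480 = 215*257 + 225
257 = 1*225 + 32
225 = 7*32 + 1
32 = 32*1 + 0
Back-substitute:
1 = 225 − 7·32
1 = −7·257 + 8·225
1 = 8·55480 − 1727·257
So 257·(-1727) ≡ 1 (mod 55480), hence d ≡ -1727 ≡ 53753 (mod 55480).

53753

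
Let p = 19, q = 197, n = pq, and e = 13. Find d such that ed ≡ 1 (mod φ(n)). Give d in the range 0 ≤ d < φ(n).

φ(n) = (p−1)(q−1) = 18·196 = 3528.
Need d with 13·d ≡ 1 (mod 3528). Apply the extended Euclidean algorithm:
3528 = 271·13 + 5
13 = 2·5 + 3
5 = 1·3 + 2
3 = 1·2 + 1
2 = 2·1 + 0
Back-substitute:
1 = 3 − 2
1 = −5 + 2·3
1 = 2·13 − 5·5
1 = −5·3528 + 1357·13
So 13·1357 ≡ 1 (mod 3528), hence d = 1357.

1357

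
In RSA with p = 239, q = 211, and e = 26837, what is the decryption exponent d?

13733

φ(n) = (p−1)(q−1) = 238·210 = 49980.
Need d with 26837·d ≡ 1 (mod 49980). Apply the extended Euclidean algorithm:
49980 = 1*26837 + 23143
26837 = 1*23143 + 3694
23143 = 6*3694 + 979
3694 = 3*979 + 757
979 = 1*757 + 222
757 = 3*222 + 91
222 = 2*91 + 40
91 = 2*40 + 11
40 = 3*11 + 7
11 = 1*7 + 4
7 = 1*4 + 3
4 = 1*3 + 1
3 = 3*1 + 0
Back-substitute:
1 = 4 − 3
1 = −7 + 2·4
1 = 2·11 − 3·7
1 = −3·40 + 11·11
1 = 11·91 − 25·40
1 = −25·222 + 61·91
1 = 61·757 − 208·222
1 = −208·979 + 269·757
1 = 269·3694 − 1015·979
1 = −1015·23143 + 6359·3694
1 = 6359·26837 − 7374·23143
1 = −7374·49980 + 13733·26837
So 26837·13733 ≡ 1 (mod 49980), hence d = 13733.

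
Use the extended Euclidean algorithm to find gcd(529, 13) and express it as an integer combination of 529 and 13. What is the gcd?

1

Repeated division:
529 = 40·13 + 9
13 = 1·9 + 4
9 = 2·4 + 1
4 = 4·1 + 0
gcd(529, 13) = 1.
Express as a combination:
1 = 9 − 2·4
1 = −2·13 + 3·9
1 = 3·529 − 122·13
So 1 = (3)·529 + (-122)·13.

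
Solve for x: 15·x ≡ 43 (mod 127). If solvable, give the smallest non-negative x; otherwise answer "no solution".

First find gcd(15, 127):
127 = 8*15 + 7
15 = 2*7 + 1
7 = 7*1 + 0
gcd = 1, so a unique solution mod 127 exists.
Back-substitute for the Bézout coefficients:
1 = 15 − 2·7
1 = −2·127 + 17·15
So 15·(17) ≡ 1 (mod 127), giving 15⁻¹ ≡ 17.
x ≡ 15⁻¹·43 ≡ 17·43 ≡ 96 (mod 127).

96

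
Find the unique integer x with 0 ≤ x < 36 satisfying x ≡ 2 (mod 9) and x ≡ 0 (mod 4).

20

Write x = 2 + 9·k. Then 9·k ≡ 0 − 2 ≡ 2 (mod 4).
Need 9⁻¹ mod 4. Extended Euclid on (4, 1):
4 = 4·1 + 0
9⁻¹ ≡ 1 (mod 4), so k ≡ 1·2 ≡ 2 (mod 4).
x = 2 + 9·2 = 20.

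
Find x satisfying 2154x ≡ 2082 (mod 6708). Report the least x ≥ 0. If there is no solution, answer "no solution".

929

First find gcd(2154, 6708):
6708 = 3×2154 + 246
2154 = 8×246 + 186
246 = 1×186 + 60
186 = 3×60 + 6
60 = 10×6 + 0
gcd = 6 and 6 | 2082, so solutions exist. Divide through by 6: 359x ≡ 347 (mod 1118).
Now find 359⁻¹ mod 1118:
1118 = 3*359 + 41
359 = 8*41 + 31
41 = 1*31 + 10
31 = 3*10 + 1
10 = 10*1 + 0
Back-substitute:
1 = 31 − 3·10
1 = −3·41 + 4·31
1 = 4·359 − 35·41
1 = −35·1118 + 109·359
So 359⁻¹ ≡ 109 (mod 1118).
Then x ≡ 109·347 ≡ 929 (mod 1118); the smallest non-negative solution is x = 929.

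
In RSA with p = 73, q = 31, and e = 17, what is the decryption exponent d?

2033

φ(n) = (p−1)(q−1) = 72·30 = 2160.
Need d with 17·d ≡ 1 (mod 2160). Apply the extended Euclidean algorithm:
2160 = 127×17 + 1
17 = 17×1 + 0
Back-substitute:
1 = 2160 − 127·17
So 17·(-127) ≡ 1 (mod 2160), hence d ≡ -127 ≡ 2033 (mod 2160).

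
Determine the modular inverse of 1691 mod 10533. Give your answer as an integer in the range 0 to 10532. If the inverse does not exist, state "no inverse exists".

9281

Extended Euclidean algorithm:
10533 = 6*1691 + 387
1691 = 4*387 + 143
387 = 2*143 + 101
143 = 1*101 + 42
101 = 2*42 + 17
42 = 2*17 + 8
17 = 2*8 + 1
8 = 8*1 + 0
Since gcd(1691, 10533) = 1, back-substitute to write 1 as a combination:
1 = 17 − 2·8
1 = −2·42 + 5·17
1 = 5·101 − 12·42
1 = −12·143 + 17·101
1 = 17·387 − 46·143
1 = −46·1691 + 201·387
1 = 201·10533 − 1252·1691
Thus 1691·(-1252) ≡ 1 (mod 10533); reducing, -1252 mod 10533 = 9281.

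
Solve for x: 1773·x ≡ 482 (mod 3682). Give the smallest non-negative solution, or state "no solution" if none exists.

1130

First find gcd(1773, 3682):
3682 = 2×1773 + 136
1773 = 13×136 + 5
136 = 27×5 + 1
5 = 5×1 + 0
gcd = 1, so a unique solution mod 3682 exists.
Back-substitute for the Bézout coefficients:
1 = 136 − 27·5
1 = −27·1773 + 352·136
1 = 352·3682 − 731·1773
So 1773·(-731) ≡ 1 (mod 3682), giving 1773⁻¹ ≡ 2951.
x ≡ 1773⁻¹·482 ≡ 2951·482 ≡ 1130 (mod 3682).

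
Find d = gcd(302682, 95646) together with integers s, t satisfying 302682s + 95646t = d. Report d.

Repeated division:
302682 = 3*95646 + 15744
95646 = 6*15744 + 1182
15744 = 13*1182 + 378
1182 = 3*378 + 48
378 = 7*48 + 42
48 = 1*42 + 6
42 = 7*6 + 0
gcd(302682, 95646) = 6.
Express as a combination:
6 = 48 − 42
6 = −378 + 8·48
6 = 8·1182 − 25·378
6 = −25·15744 + 333·1182
6 = 333·95646 − 2023·15744
6 = −2023·302682 + 6402·95646
So 6 = (-2023)·302682 + (6402)·95646.

6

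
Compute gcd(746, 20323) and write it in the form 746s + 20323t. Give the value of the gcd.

Repeated division:
20323 = 27×746 + 181
746 = 4×181 + 22
181 = 8×22 + 5
22 = 4×5 + 2
5 = 2×2 + 1
2 = 2×1 + 0
gcd(746, 20323) = 1.
Working backward:
1 = 5 − 2·2
1 = −2·22 + 9·5
1 = 9·181 − 74·22
1 = −74·746 + 305·181
1 = 305·20323 − 8309·746
So 1 = (305)·20323 + (-8309)·746.

1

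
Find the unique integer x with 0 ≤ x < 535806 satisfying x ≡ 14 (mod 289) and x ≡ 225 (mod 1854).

81801

Write x = 14 + 289·k. Then 289·k ≡ 225 − 14 ≡ 211 (mod 1854).
Need 289⁻¹ mod 1854. Extended Euclid on (1854, 289):
1854 = 6×289 + 120
289 = 2×120 + 49
120 = 2×49 + 22
49 = 2×22 + 5
22 = 4×5 + 2
5 = 2×2 + 1
2 = 2×1 + 0
Back-substitute:
1 = 5 − 2·2
1 = −2·22 + 9·5
1 = 9·49 − 20·22
1 = −20·120 + 49·49
1 = 49·289 − 118·120
1 = −118·1854 + 757·289
289⁻¹ ≡ 757 (mod 1854), so k ≡ 757·211 ≡ 283 (mod 1854).
x = 14 + 289·283 = 81801.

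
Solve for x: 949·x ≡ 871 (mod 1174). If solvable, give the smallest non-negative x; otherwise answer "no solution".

17

First find gcd(949, 1174):
1174 = 1*949 + 225
949 = 4*225 + 49
225 = 4*49 + 29
49 = 1*29 + 20
29 = 1*20 + 9
20 = 2*9 + 2
9 = 4*2 + 1
2 = 2*1 + 0
gcd = 1, so a unique solution mod 1174 exists.
Back-substitute for the Bézout coefficients:
1 = 9 − 4·2
1 = −4·20 + 9·9
1 = 9·29 − 13·20
1 = −13·49 + 22·29
1 = 22·225 − 101·49
1 = −101·949 + 426·225
1 = 426·1174 − 527·949
So 949·(-527) ≡ 1 (mod 1174), giving 949⁻¹ ≡ 647.
x ≡ 949⁻¹·871 ≡ 647·871 ≡ 17 (mod 1174).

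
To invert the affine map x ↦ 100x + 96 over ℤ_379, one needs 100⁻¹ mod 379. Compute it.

Run Euclid on (379, 100):
379 = 3×100 + 79
100 = 1×79 + 21
79 = 3×21 + 16
21 = 1×16 + 5
16 = 3×5 + 1
5 = 5×1 + 0
The gcd is 1. Working backward:
1 = 16 − 3·5
1 = −3·21 + 4·16
1 = 4·79 − 15·21
1 = −15·100 + 19·79
1 = 19·379 − 72·100
Hence 100⁻¹ ≡ -72 ≡ 307 (mod 379).

307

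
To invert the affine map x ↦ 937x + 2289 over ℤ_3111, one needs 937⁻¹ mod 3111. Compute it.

757

Run Euclid on (3111, 937):
3111 = 3*937 + 300
937 = 3*300 + 37
300 = 8*37 + 4
37 = 9*4 + 1
4 = 4*1 + 0
gcd = 1, so the inverse exists. Back-substitute:
1 = 37 − 9·4
1 = −9·300 + 73·37
1 = 73·937 − 228·300
1 = −228·3111 + 757·937
So 937·757 ≡ 1 (mod 3111).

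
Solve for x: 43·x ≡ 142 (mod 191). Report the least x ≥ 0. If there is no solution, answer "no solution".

141

First find gcd(43, 191):
191 = 4·43 + 19
43 = 2·19 + 5
19 = 3·5 + 4
5 = 1·4 + 1
4 = 4·1 + 0
gcd = 1, so a unique solution mod 191 exists.
Back-substitute for the Bézout coefficients:
1 = 5 − 4
1 = −19 + 4·5
1 = 4·43 − 9·19
1 = −9·191 + 40·43
So 43·(40) ≡ 1 (mod 191), giving 43⁻¹ ≡ 40.
x ≡ 43⁻¹·142 ≡ 40·142 ≡ 141 (mod 191).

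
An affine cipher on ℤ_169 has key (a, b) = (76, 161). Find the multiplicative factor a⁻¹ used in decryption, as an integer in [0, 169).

149

Extended Euclidean algorithm:
169 = 2·76 + 17
76 = 4·17 + 8
17 = 2·8 + 1
8 = 8·1 + 0
gcd = 1, so the inverse exists. Back-substitute:
1 = 17 − 2·8
1 = −2·76 + 9·17
1 = 9·169 − 20·76
So 76·(-20) ≡ 1 (mod 169), and -20 ≡ 149 (mod 169).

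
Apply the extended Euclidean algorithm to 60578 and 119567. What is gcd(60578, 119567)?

Apply Euclid's algorithm to 119567 and 60578:
119567 = 1×60578 + 58989
60578 = 1×58989 + 1589
58989 = 37×1589 + 196
1589 = 8×196 + 21
196 = 9×21 + 7
21 = 3×7 + 0
gcd(60578, 119567) = 7.
Working backward:
7 = 196 − 9·21
7 = −9·1589 + 73·196
7 = 73·58989 − 2710·1589
7 = −2710·60578 + 2783·58989
7 = 2783·119567 − 5493·60578
So 7 = (2783)·119567 + (-5493)·60578.

7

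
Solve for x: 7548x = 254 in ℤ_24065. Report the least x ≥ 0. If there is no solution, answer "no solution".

12938

First find gcd(7548, 24065):
24065 = 3·7548 + 1421
7548 = 5·1421 + 443
1421 = 3·443 + 92
443 = 4·92 + 75
92 = 1·75 + 17
75 = 4·17 + 7
17 = 2·7 + 3
7 = 2·3 + 1
3 = 3·1 + 0
gcd = 1, so a unique solution mod 24065 exists.
Back-substitute for the Bézout coefficients:
1 = 7 − 2·3
1 = −2·17 + 5·7
1 = 5·75 − 22·17
1 = −22·92 + 27·75
1 = 27·443 − 130·92
1 = −130·1421 + 417·443
1 = 417·7548 − 2215·1421
1 = −2215·24065 + 7062·7548
So 7548·(7062) ≡ 1 (mod 24065), giving 7548⁻¹ ≡ 7062.
x ≡ 7548⁻¹·254 ≡ 7062·254 ≡ 12938 (mod 24065).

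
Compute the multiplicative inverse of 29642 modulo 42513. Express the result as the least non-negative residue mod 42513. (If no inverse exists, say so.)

Run Euclid on (42513, 29642):
42513 = 1·29642 + 12871
29642 = 2·12871 + 3900
12871 = 3·3900 + 1171
3900 = 3·1171 + 387
1171 = 3·387 + 10
387 = 38·10 + 7
10 = 1·7 + 3
7 = 2·3 + 1
3 = 3·1 + 0
gcd = 1, so the inverse exists. Back-substitute:
1 = 7 − 2·3
1 = −2·10 + 3·7
1 = 3·387 − 116·10
1 = −116·1171 + 351·387
1 = 351·3900 − 1169·1171
1 = −1169·12871 + 3858·3900
1 = 3858·29642 − 8885·12871
1 = −8885·42513 + 12743·29642
So 29642·12743 ≡ 1 (mod 42513).

12743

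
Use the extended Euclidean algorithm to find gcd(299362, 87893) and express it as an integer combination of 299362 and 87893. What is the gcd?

1

Apply Euclid's algorithm to 299362 and 87893:
299362 = 3*87893 + 35683
87893 = 2*35683 + 16527
35683 = 2*16527 + 2629
16527 = 6*2629 + 753
2629 = 3*753 + 370
753 = 2*370 + 13
370 = 28*13 + 6
13 = 2*6 + 1
6 = 6*1 + 0
gcd(299362, 87893) = 1.
Back-substituting:
1 = 13 − 2·6
1 = −2·370 + 57·13
1 = 57·753 − 116·370
1 = −116·2629 + 405·753
1 = 405·16527 − 2546·2629
1 = −2546·35683 + 5497·16527
1 = 5497·87893 − 13540·35683
1 = −13540·299362 + 46117·87893
So 1 = (-13540)·299362 + (46117)·87893.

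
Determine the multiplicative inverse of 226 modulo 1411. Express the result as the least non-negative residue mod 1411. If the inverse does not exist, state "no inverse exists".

1180

Extended Euclidean algorithm:
1411 = 6×226 + 55
226 = 4×55 + 6
55 = 9×6 + 1
6 = 6×1 + 0
The gcd is 1. Working backward:
1 = 55 − 9·6
1 = −9·226 + 37·55
1 = 37·1411 − 231·226
Hence 226⁻¹ ≡ -231 ≡ 1180 (mod 1411).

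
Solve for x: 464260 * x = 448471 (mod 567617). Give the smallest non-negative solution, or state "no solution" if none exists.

482226

First find gcd(464260, 567617):
567617 = 1*464260 + 103357
464260 = 4*103357 + 50832
103357 = 2*50832 + 1693
50832 = 30*1693 + 42
1693 = 40*42 + 13
42 = 3*13 + 3
13 = 4*3 + 1
3 = 3*1 + 0
gcd = 1, so a unique solution mod 567617 exists.
Back-substitute for the Bézout coefficients:
1 = 13 − 4·3
1 = −4·42 + 13·13
1 = 13·1693 − 524·42
1 = −524·50832 + 15733·1693
1 = 15733·103357 − 31990·50832
1 = −31990·464260 + 143693·103357
1 = 143693·567617 − 175683·464260
So 464260·(-175683) ≡ 1 (mod 567617), giving 464260⁻¹ ≡ 391934.
x ≡ 464260⁻¹·448471 ≡ 391934·448471 ≡ 482226 (mod 567617).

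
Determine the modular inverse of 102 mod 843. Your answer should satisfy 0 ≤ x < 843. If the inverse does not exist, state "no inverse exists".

Compute gcd(102, 843):
843 = 8·102 + 27
102 = 3·27 + 21
27 = 1·21 + 6
21 = 3·6 + 3
6 = 2·3 + 0
The gcd is 3, not 1, hence no inverse exists.

no inverse exists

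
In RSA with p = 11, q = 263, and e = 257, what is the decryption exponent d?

2253

φ(n) = (p−1)(q−1) = 10·262 = 2620.
Need d with 257·d ≡ 1 (mod 2620). Apply the extended Euclidean algorithm:
2620 = 10×257 + 50
257 = 5×50 + 7
50 = 7×7 + 1
7 = 7×1 + 0
Back-substitute:
1 = 50 − 7·7
1 = −7·257 + 36·50
1 = 36·2620 − 367·257
So 257·(-367) ≡ 1 (mod 2620), hence d ≡ -367 ≡ 2253 (mod 2620).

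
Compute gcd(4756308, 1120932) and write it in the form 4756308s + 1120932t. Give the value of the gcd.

12

Repeated division:
4756308 = 4×1120932 + 272580
1120932 = 4×272580 + 30612
272580 = 8×30612 + 27684
30612 = 1×27684 + 2928
27684 = 9×2928 + 1332
2928 = 2×1332 + 264
1332 = 5×264 + 12
264 = 22×12 + 0
gcd(4756308, 1120932) = 12.
Express as a combination:
12 = 1332 − 5·264
12 = −5·2928 + 11·1332
12 = 11·27684 − 104·2928
12 = −104·30612 + 115·27684
12 = 115·272580 − 1024·30612
12 = −1024·1120932 + 4211·272580
12 = 4211·4756308 − 17868·1120932
So 12 = (4211)·4756308 + (-17868)·1120932.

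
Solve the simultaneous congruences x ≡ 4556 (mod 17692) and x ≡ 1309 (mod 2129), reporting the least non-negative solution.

18351160

Write x = 4556 + 17692·k. Then 17692·k ≡ 1309 − 4556 ≡ 1011 (mod 2129).
Need 17692⁻¹ mod 2129. Extended Euclid on (2129, 660):
2129 = 3·660 + 149
660 = 4·149 + 64
149 = 2·64 + 21
64 = 3·21 + 1
21 = 21·1 + 0
Back-substitute:
1 = 64 − 3·21
1 = −3·149 + 7·64
1 = 7·660 − 31·149
1 = −31·2129 + 100·660
17692⁻¹ ≡ 100 (mod 2129), so k ≡ 100·1011 ≡ 1037 (mod 2129).
x = 4556 + 17692·1037 = 18351160.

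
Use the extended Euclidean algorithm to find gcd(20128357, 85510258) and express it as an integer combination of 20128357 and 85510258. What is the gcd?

Repeated division:
85510258 = 4*20128357 + 4996830
20128357 = 4*4996830 + 141037
4996830 = 35*141037 + 60535
141037 = 2*60535 + 19967
60535 = 3*19967 + 634
19967 = 31*634 + 313
634 = 2*313 + 8
313 = 39*8 + 1
8 = 8*1 + 0
gcd(20128357, 85510258) = 1.
Back-substituting:
1 = 313 − 39·8
1 = −39·634 + 79·313
1 = 79·19967 − 2488·634
1 = −2488·60535 + 7543·19967
1 = 7543·141037 − 17574·60535
1 = −17574·4996830 + 622633·141037
1 = 622633·20128357 − 2508106·4996830
1 = −2508106·85510258 + 10655057·20128357
So 1 = (-2508106)·85510258 + (10655057)·20128357.

1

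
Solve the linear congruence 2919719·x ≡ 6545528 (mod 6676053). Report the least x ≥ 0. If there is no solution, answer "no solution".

4709023

First find gcd(2919719, 6676053):
6676053 = 2·2919719 + 836615
2919719 = 3·836615 + 409874
836615 = 2·409874 + 16867
409874 = 24·16867 + 5066
16867 = 3·5066 + 1669
5066 = 3·1669 + 59
1669 = 28·59 + 17
59 = 3·17 + 8
17 = 2·8 + 1
8 = 8·1 + 0
gcd = 1, so a unique solution mod 6676053 exists.
Back-substitute for the Bézout coefficients:
1 = 17 − 2·8
1 = −2·59 + 7·17
1 = 7·1669 − 198·59
1 = −198·5066 + 601·1669
1 = 601·16867 − 2001·5066
1 = −2001·409874 + 48625·16867
1 = 48625·836615 − 99251·409874
1 = −99251·2919719 + 346378·836615
1 = 346378·6676053 − 792007·2919719
So 2919719·(-792007) ≡ 1 (mod 6676053), giving 2919719⁻¹ ≡ 5884046.
x ≡ 2919719⁻¹·6545528 ≡ 5884046·6545528 ≡ 4709023 (mod 6676053).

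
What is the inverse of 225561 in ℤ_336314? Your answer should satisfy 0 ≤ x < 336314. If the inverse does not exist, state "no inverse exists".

Run Euclid on (336314, 225561):
336314 = 1*225561 + 110753
225561 = 2*110753 + 4055
110753 = 27*4055 + 1268
4055 = 3*1268 + 251
1268 = 5*251 + 13
251 = 19*13 + 4
13 = 3*4 + 1
4 = 4*1 + 0
Since gcd(225561, 336314) = 1, back-substitute to write 1 as a combination:
1 = 13 − 3·4
1 = −3·251 + 58·13
1 = 58·1268 − 293·251
1 = −293·4055 + 937·1268
1 = 937·110753 − 25592·4055
1 = −25592·225561 + 52121·110753
1 = 52121·336314 − 77713·225561
So 225561·(-77713) ≡ 1 (mod 336314), and -77713 ≡ 258601 (mod 336314).

258601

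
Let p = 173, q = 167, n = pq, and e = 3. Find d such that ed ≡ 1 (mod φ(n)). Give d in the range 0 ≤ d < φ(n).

φ(n) = (p−1)(q−1) = 172·166 = 28552.
Need d with 3·d ≡ 1 (mod 28552). Apply the extended Euclidean algorithm:
28552 = 9517×3 + 1
3 = 3×1 + 0
Back-substitute:
1 = 28552 − 9517·3
So 3·(-9517) ≡ 1 (mod 28552), hence d ≡ -9517 ≡ 19035 (mod 28552).

19035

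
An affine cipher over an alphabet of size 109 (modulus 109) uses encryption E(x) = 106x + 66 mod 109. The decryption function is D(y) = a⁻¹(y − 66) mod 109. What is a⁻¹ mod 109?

Extended Euclidean algorithm:
109 = 1*106 + 3
106 = 35*3 + 1
3 = 3*1 + 0
The gcd is 1. Working backward:
1 = 106 − 35·3
1 = −35·109 + 36·106
So 106·36 ≡ 1 (mod 109).

36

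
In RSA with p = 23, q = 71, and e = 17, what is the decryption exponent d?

φ(n) = (p−1)(q−1) = 22·70 = 1540.
Need d with 17·d ≡ 1 (mod 1540). Apply the extended Euclidean algorithm:
1540 = 90·17 + 10
17 = 1·10 + 7
10 = 1·7 + 3
7 = 2·3 + 1
3 = 3·1 + 0
Back-substitute:
1 = 7 − 2·3
1 = −2·10 + 3·7
1 = 3·17 − 5·10
1 = −5·1540 + 453·17
So 17·453 ≡ 1 (mod 1540), hence d = 453.

453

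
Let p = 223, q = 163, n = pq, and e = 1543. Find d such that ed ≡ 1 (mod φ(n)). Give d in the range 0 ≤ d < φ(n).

11887

φ(n) = (p−1)(q−1) = 222·162 = 35964.
Need d with 1543·d ≡ 1 (mod 35964). Apply the extended Euclidean algorithm:
35964 = 23×1543 + 475
1543 = 3×475 + 118
475 = 4×118 + 3
118 = 39×3 + 1
3 = 3×1 + 0
Back-substitute:
1 = 118 − 39·3
1 = −39·475 + 157·118
1 = 157·1543 − 510·475
1 = −510·35964 + 11887·1543
So 1543·11887 ≡ 1 (mod 35964), hence d = 11887.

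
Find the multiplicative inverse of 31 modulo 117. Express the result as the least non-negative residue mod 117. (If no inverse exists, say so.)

gcd(117, 31) by repeated division:
117 = 3×31 + 24
31 = 1×24 + 7
24 = 3×7 + 3
7 = 2×3 + 1
3 = 3×1 + 0
gcd = 1, so the inverse exists. Back-substitute:
1 = 7 − 2·3
1 = −2·24 + 7·7
1 = 7·31 − 9·24
1 = −9·117 + 34·31
So 31·34 ≡ 1 (mod 117).

34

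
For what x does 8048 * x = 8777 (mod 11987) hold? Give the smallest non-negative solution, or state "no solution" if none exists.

9815

First find gcd(8048, 11987):
11987 = 1×8048 + 3939
8048 = 2×3939 + 170
3939 = 23×170 + 29
170 = 5×29 + 25
29 = 1×25 + 4
25 = 6×4 + 1
4 = 4×1 + 0
gcd = 1, so a unique solution mod 11987 exists.
Back-substitute for the Bézout coefficients:
1 = 25 − 6·4
1 = −6·29 + 7·25
1 = 7·170 − 41·29
1 = −41·3939 + 950·170
1 = 950·8048 − 1941·3939
1 = −1941·11987 + 2891·8048
So 8048·(2891) ≡ 1 (mod 11987), giving 8048⁻¹ ≡ 2891.
x ≡ 8048⁻¹·8777 ≡ 2891·8777 ≡ 9815 (mod 11987).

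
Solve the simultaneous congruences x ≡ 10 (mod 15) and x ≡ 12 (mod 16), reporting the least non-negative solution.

Write x = 10 + 15·k. Then 15·k ≡ 12 − 10 ≡ 2 (mod 16).
Need 15⁻¹ mod 16. Extended Euclid on (16, 15):
16 = 1*15 + 1
15 = 15*1 + 0
Back-substitute:
1 = 16 − 15
15⁻¹ ≡ 15 (mod 16), so k ≡ 15·2 ≡ 14 (mod 16).
x = 10 + 15·14 = 220.

220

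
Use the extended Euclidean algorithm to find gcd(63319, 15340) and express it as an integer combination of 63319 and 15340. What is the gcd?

Apply Euclid's algorithm to 63319 and 15340:
63319 = 4×15340 + 1959
15340 = 7×1959 + 1627
1959 = 1×1627 + 332
1627 = 4×332 + 299
332 = 1×299 + 33
299 = 9×33 + 2
33 = 16×2 + 1
2 = 2×1 + 0
gcd(63319, 15340) = 1.
Working backward:
1 = 33 − 16·2
1 = −16·299 + 145·33
1 = 145·332 − 161·299
1 = −161·1627 + 789·332
1 = 789·1959 − 950·1627
1 = −950·15340 + 7439·1959
1 = 7439·63319 − 30706·15340
So 1 = (7439)·63319 + (-30706)·15340.

1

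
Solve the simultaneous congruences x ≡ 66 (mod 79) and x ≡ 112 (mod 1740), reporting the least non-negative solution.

97552

Write x = 66 + 79·k. Then 79·k ≡ 112 − 66 ≡ 46 (mod 1740).
Need 79⁻¹ mod 1740. Extended Euclid on (1740, 79):
1740 = 22×79 + 2
79 = 39×2 + 1
2 = 2×1 + 0
Back-substitute:
1 = 79 − 39·2
1 = −39·1740 + 859·79
79⁻¹ ≡ 859 (mod 1740), so k ≡ 859·46 ≡ 1234 (mod 1740).
x = 66 + 79·1234 = 97552.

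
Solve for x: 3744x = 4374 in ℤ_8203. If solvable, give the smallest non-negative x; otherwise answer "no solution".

no solution

gcd(3744, 8203):
8203 = 2×3744 + 715
3744 = 5×715 + 169
715 = 4×169 + 39
169 = 4×39 + 13
39 = 3×13 + 0
gcd = 13, but 13 ∤ 4374, so the congruence has no solution.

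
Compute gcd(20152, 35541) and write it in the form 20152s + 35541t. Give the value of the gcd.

Apply Euclid's algorithm to 35541 and 20152:
35541 = 1×20152 + 15389
20152 = 1×15389 + 4763
15389 = 3×4763 + 1100
4763 = 4×1100 + 363
1100 = 3×363 + 11
363 = 33×11 + 0
gcd(20152, 35541) = 11.
Express as a combination:
11 = 1100 − 3·363
11 = −3·4763 + 13·1100
11 = 13·15389 − 42·4763
11 = −42·20152 + 55·15389
11 = 55·35541 − 97·20152
So 11 = (55)·35541 + (-97)·20152.

11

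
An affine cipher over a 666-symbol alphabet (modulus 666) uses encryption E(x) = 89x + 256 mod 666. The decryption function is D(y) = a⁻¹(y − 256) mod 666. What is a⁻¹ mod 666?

gcd(666, 89) by repeated division:
666 = 7×89 + 43
89 = 2×43 + 3
43 = 14×3 + 1
3 = 3×1 + 0
The gcd is 1. Working backward:
1 = 43 − 14·3
1 = −14·89 + 29·43
1 = 29·666 − 217·89
Hence 89⁻¹ ≡ -217 ≡ 449 (mod 666).

449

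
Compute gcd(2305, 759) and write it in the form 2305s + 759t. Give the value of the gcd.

1

Euclidean algorithm:
2305 = 3×759 + 28
759 = 27×28 + 3
28 = 9×3 + 1
3 = 3×1 + 0
gcd(2305, 759) = 1.
Working backward:
1 = 28 − 9·3
1 = −9·759 + 244·28
1 = 244·2305 − 741·759
So 1 = (244)·2305 + (-741)·759.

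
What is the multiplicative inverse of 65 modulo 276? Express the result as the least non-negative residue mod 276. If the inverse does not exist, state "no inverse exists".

17

gcd(276, 65) by repeated division:
276 = 4*65 + 16
65 = 4*16 + 1
16 = 16*1 + 0
The gcd is 1. Working backward:
1 = 65 − 4·16
1 = −4·276 + 17·65
So 65·17 ≡ 1 (mod 276).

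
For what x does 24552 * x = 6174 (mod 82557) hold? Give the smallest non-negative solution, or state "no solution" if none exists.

2159

First find gcd(24552, 82557):
82557 = 3*24552 + 8901
24552 = 2*8901 + 6750
8901 = 1*6750 + 2151
6750 = 3*2151 + 297
2151 = 7*297 + 72
297 = 4*72 + 9
72 = 8*9 + 0
gcd = 9 and 9 | 6174, so solutions exist. Divide through by 9: 2728x ≡ 686 (mod 9173).
Now find 2728⁻¹ mod 9173:
9173 = 3×2728 + 989
2728 = 2×989 + 750
989 = 1×750 + 239
750 = 3×239 + 33
239 = 7×33 + 8
33 = 4×8 + 1
8 = 8×1 + 0
Back-substitute:
1 = 33 − 4·8
1 = −4·239 + 29·33
1 = 29·750 − 91·239
1 = −91·989 + 120·750
1 = 120·2728 − 331·989
1 = −331·9173 + 1113·2728
So 2728⁻¹ ≡ 1113 (mod 9173).
Then x ≡ 1113·686 ≡ 2159 (mod 9173); the smallest non-negative solution is x = 2159.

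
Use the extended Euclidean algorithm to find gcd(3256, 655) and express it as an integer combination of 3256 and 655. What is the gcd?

Apply Euclid's algorithm to 3256 and 655:
3256 = 4×655 + 636
655 = 1×636 + 19
636 = 33×19 + 9
19 = 2×9 + 1
9 = 9×1 + 0
gcd(3256, 655) = 1.
Express as a combination:
1 = 19 − 2·9
1 = −2·636 + 67·19
1 = 67·655 − 69·636
1 = −69·3256 + 343·655
So 1 = (-69)·3256 + (343)·655.

1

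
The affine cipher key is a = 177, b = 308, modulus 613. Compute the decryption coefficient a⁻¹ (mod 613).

Extended Euclidean algorithm:
613 = 3×177 + 82
177 = 2×82 + 13
82 = 6×13 + 4
13 = 3×4 + 1
4 = 4×1 + 0
Since gcd(177, 613) = 1, back-substitute to write 1 as a combination:
1 = 13 − 3·4
1 = −3·82 + 19·13
1 = 19·177 − 41·82
1 = −41·613 + 142·177
So 177·142 ≡ 1 (mod 613).

142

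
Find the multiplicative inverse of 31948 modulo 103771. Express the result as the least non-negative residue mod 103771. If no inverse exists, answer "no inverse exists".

gcd(103771, 31948) by repeated division:
103771 = 3*31948 + 7927
31948 = 4*7927 + 240
7927 = 33*240 + 7
240 = 34*7 + 2
7 = 3*2 + 1
2 = 2*1 + 0
gcd = 1, so the inverse exists. Back-substitute:
1 = 7 − 3·2
1 = −3·240 + 103·7
1 = 103·7927 − 3402·240
1 = −3402·31948 + 13711·7927
1 = 13711·103771 − 44535·31948
Thus 31948·(-44535) ≡ 1 (mod 103771); reducing, -44535 mod 103771 = 59236.

59236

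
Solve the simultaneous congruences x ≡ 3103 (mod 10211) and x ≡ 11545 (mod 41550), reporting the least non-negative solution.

408157195

Write x = 3103 + 10211·k. Then 10211·k ≡ 11545 − 3103 ≡ 8442 (mod 41550).
Need 10211⁻¹ mod 41550. Extended Euclid on (41550, 10211):
41550 = 4*10211 + 706
10211 = 14*706 + 327
706 = 2*327 + 52
327 = 6*52 + 15
52 = 3*15 + 7
15 = 2*7 + 1
7 = 7*1 + 0
Back-substitute:
1 = 15 − 2·7
1 = −2·52 + 7·15
1 = 7·327 − 44·52
1 = −44·706 + 95·327
1 = 95·10211 − 1374·706
1 = −1374·41550 + 5591·10211
10211⁻¹ ≡ 5591 (mod 41550), so k ≡ 5591·8442 ≡ 39972 (mod 41550).
x = 3103 + 10211·39972 = 408157195.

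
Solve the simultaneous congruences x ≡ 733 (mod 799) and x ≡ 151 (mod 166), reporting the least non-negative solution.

126975

Write x = 733 + 799·k. Then 799·k ≡ 151 − 733 ≡ 82 (mod 166).
Need 799⁻¹ mod 166. Extended Euclid on (166, 135):
166 = 1*135 + 31
135 = 4*31 + 11
31 = 2*11 + 9
11 = 1*9 + 2
9 = 4*2 + 1
2 = 2*1 + 0
Back-substitute:
1 = 9 − 4·2
1 = −4·11 + 5·9
1 = 5·31 − 14·11
1 = −14·135 + 61·31
1 = 61·166 − 75·135
799⁻¹ ≡ 91 (mod 166), so k ≡ 91·82 ≡ 158 (mod 166).
x = 733 + 799·158 = 126975.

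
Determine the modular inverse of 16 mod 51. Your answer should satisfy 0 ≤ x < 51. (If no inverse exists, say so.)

Extended Euclidean algorithm:
51 = 3*16 + 3
16 = 5*3 + 1
3 = 3*1 + 0
The gcd is 1. Working backward:
1 = 16 − 5·3
1 = −5·51 + 16·16
So 16·16 ≡ 1 (mod 51).

16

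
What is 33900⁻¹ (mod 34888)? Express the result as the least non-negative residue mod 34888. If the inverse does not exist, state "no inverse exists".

Compute gcd(33900, 34888):
34888 = 1*33900 + 988
33900 = 34*988 + 308
988 = 3*308 + 64
308 = 4*64 + 52
64 = 1*52 + 12
52 = 4*12 + 4
12 = 3*4 + 0
The gcd is 4, not 1, hence no inverse exists.

no inverse exists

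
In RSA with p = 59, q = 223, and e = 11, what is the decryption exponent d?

10535

φ(n) = (p−1)(q−1) = 58·222 = 12876.
Need d with 11·d ≡ 1 (mod 12876). Apply the extended Euclidean algorithm:
12876 = 1170×11 + 6
11 = 1×6 + 5
6 = 1×5 + 1
5 = 5×1 + 0
Back-substitute:
1 = 6 − 5
1 = −11 + 2·6
1 = 2·12876 − 2341·11
So 11·(-2341) ≡ 1 (mod 12876), hence d ≡ -2341 ≡ 10535 (mod 12876).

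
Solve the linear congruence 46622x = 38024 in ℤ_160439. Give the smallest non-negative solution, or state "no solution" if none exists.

First find gcd(46622, 160439):
160439 = 3×46622 + 20573
46622 = 2×20573 + 5476
20573 = 3×5476 + 4145
5476 = 1×4145 + 1331
4145 = 3×1331 + 152
1331 = 8×152 + 115
152 = 1×115 + 37
115 = 3×37 + 4
37 = 9×4 + 1
4 = 4×1 + 0
gcd = 1, so a unique solution mod 160439 exists.
Back-substitute for the Bézout coefficients:
1 = 37 − 9·4
1 = −9·115 + 28·37
1 = 28·152 − 37·115
1 = −37·1331 + 324·152
1 = 324·4145 − 1009·1331
1 = −1009·5476 + 1333·4145
1 = 1333·20573 − 5008·5476
1 = −5008·46622 + 11349·20573
1 = 11349·160439 − 39055·46622
So 46622·(-39055) ≡ 1 (mod 160439), giving 46622⁻¹ ≡ 121384.
x ≡ 46622⁻¹·38024 ≡ 121384·38024 ≡ 156503 (mod 160439).

156503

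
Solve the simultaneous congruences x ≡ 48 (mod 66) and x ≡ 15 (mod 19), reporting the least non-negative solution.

642

Write x = 48 + 66·k. Then 66·k ≡ 15 − 48 ≡ 5 (mod 19).
Need 66⁻¹ mod 19. Extended Euclid on (19, 9):
19 = 2·9 + 1
9 = 9·1 + 0
Back-substitute:
1 = 19 − 2·9
66⁻¹ ≡ 17 (mod 19), so k ≡ 17·5 ≡ 9 (mod 19).
x = 48 + 66·9 = 642.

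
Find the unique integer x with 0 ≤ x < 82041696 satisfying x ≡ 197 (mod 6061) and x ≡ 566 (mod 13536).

Write x = 197 + 6061·k. Then 6061·k ≡ 566 − 197 ≡ 369 (mod 13536).
Need 6061⁻¹ mod 13536. Extended Euclid on (13536, 6061):
13536 = 2·6061 + 1414
6061 = 4·1414 + 405
1414 = 3·405 + 199
405 = 2·199 + 7
199 = 28·7 + 3
7 = 2·3 + 1
3 = 3·1 + 0
Back-substitute:
1 = 7 − 2·3
1 = −2·199 + 57·7
1 = 57·405 − 116·199
1 = −116·1414 + 405·405
1 = 405·6061 − 1736·1414
1 = −1736·13536 + 3877·6061
6061⁻¹ ≡ 3877 (mod 13536), so k ≡ 3877·369 ≡ 9333 (mod 13536).
x = 197 + 6061·9333 = 56567510.

56567510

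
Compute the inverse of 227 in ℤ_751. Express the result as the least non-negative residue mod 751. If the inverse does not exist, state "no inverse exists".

354

Extended Euclidean algorithm:
751 = 3*227 + 70
227 = 3*70 + 17
70 = 4*17 + 2
17 = 8*2 + 1
2 = 2*1 + 0
Since gcd(227, 751) = 1, back-substitute to write 1 as a combination:
1 = 17 − 8·2
1 = −8·70 + 33·17
1 = 33·227 − 107·70
1 = −107·751 + 354·227
So 227·354 ≡ 1 (mod 751).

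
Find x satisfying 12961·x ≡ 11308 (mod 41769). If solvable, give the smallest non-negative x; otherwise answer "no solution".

no solution

gcd(12961, 41769):
41769 = 3*12961 + 2886
12961 = 4*2886 + 1417
2886 = 2*1417 + 52
1417 = 27*52 + 13
52 = 4*13 + 0
gcd = 13, but 13 ∤ 11308, so the congruence has no solution.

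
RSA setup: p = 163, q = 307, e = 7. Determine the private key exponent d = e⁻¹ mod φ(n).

28327

φ(n) = (p−1)(q−1) = 162·306 = 49572.
Need d with 7·d ≡ 1 (mod 49572). Apply the extended Euclidean algorithm:
49572 = 7081×7 + 5
7 = 1×5 + 2
5 = 2×2 + 1
2 = 2×1 + 0
Back-substitute:
1 = 5 − 2·2
1 = −2·7 + 3·5
1 = 3·49572 − 21245·7
So 7·(-21245) ≡ 1 (mod 49572), hence d ≡ -21245 ≡ 28327 (mod 49572).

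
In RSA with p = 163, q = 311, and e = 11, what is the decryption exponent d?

φ(n) = (p−1)(q−1) = 162·310 = 50220.
Need d with 11·d ≡ 1 (mod 50220). Apply the extended Euclidean algorithm:
50220 = 4565×11 + 5
11 = 2×5 + 1
5 = 5×1 + 0
Back-substitute:
1 = 11 − 2·5
1 = −2·50220 + 9131·11
So 11·9131 ≡ 1 (mod 50220), hence d = 9131.

9131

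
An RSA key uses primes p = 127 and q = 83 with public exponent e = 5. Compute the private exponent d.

φ(n) = (p−1)(q−1) = 126·82 = 10332.
Need d with 5·d ≡ 1 (mod 10332). Apply the extended Euclidean algorithm:
10332 = 2066·5 + 2
5 = 2·2 + 1
2 = 2·1 + 0
Back-substitute:
1 = 5 − 2·2
1 = −2·10332 + 4133·5
So 5·4133 ≡ 1 (mod 10332), hence d = 4133.

4133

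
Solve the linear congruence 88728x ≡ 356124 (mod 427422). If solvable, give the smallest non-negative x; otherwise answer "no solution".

First find gcd(88728, 427422):
427422 = 4×88728 + 72510
88728 = 1×72510 + 16218
72510 = 4×16218 + 7638
16218 = 2×7638 + 942
7638 = 8×942 + 102
942 = 9×102 + 24
102 = 4×24 + 6
24 = 4×6 + 0
gcd = 6 and 6 | 356124, so solutions exist. Divide through by 6: 14788x ≡ 59354 (mod 71237).
Now find 14788⁻¹ mod 71237:
71237 = 4*14788 + 12085
14788 = 1*12085 + 2703
12085 = 4*2703 + 1273
2703 = 2*1273 + 157
1273 = 8*157 + 17
157 = 9*17 + 4
17 = 4*4 + 1
4 = 4*1 + 0
Back-substitute:
1 = 17 − 4·4
1 = −4·157 + 37·17
1 = 37·1273 − 300·157
1 = −300·2703 + 637·1273
1 = 637·12085 − 2848·2703
1 = −2848·14788 + 3485·12085
1 = 3485·71237 − 16788·14788
So 14788·(-16788) ≡ 1 (mod 71237), i.e. 14788⁻¹ ≡ 54449.
Then x ≡ 54449·59354 ≡ 28204 (mod 71237); the smallest non-negative solution is x = 28204.

28204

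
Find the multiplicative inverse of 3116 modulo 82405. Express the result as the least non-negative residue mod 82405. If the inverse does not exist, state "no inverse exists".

Apply the Euclidean algorithm to 82405 and 3116:
82405 = 26×3116 + 1389
3116 = 2×1389 + 338
1389 = 4×338 + 37
338 = 9×37 + 5
37 = 7×5 + 2
5 = 2×2 + 1
2 = 2×1 + 0
The gcd is 1. Working backward:
1 = 5 − 2·2
1 = −2·37 + 15·5
1 = 15·338 − 137·37
1 = −137·1389 + 563·338
1 = 563·3116 − 1263·1389
1 = −1263·82405 + 33401·3116
So 3116·33401 ≡ 1 (mod 82405).

33401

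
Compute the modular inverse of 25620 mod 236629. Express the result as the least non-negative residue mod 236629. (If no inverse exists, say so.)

gcd(236629, 25620) by repeated division:
236629 = 9·25620 + 6049
25620 = 4·6049 + 1424
6049 = 4·1424 + 353
1424 = 4·353 + 12
353 = 29·12 + 5
12 = 2·5 + 2
5 = 2·2 + 1
2 = 2·1 + 0
gcd = 1, so the inverse exists. Back-substitute:
1 = 5 − 2·2
1 = −2·12 + 5·5
1 = 5·353 − 147·12
1 = −147·1424 + 593·353
1 = 593·6049 − 2519·1424
1 = −2519·25620 + 10669·6049
1 = 10669·236629 − 98540·25620
Hence 25620⁻¹ ≡ -98540 ≡ 138089 (mod 236629).

138089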